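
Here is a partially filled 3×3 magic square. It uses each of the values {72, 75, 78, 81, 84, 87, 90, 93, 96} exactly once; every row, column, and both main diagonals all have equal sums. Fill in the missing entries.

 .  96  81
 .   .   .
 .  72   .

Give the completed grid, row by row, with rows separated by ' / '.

The 9 entries sum to 756, so each line sums to 756/3 = 252.
Row 1: 96 + 81 + ? = 252, so (1,1) = 75.
From column 2, 252 − (96 + 72) gives (2,2) = 84.
Main diagonal needs 252; the known cells sum to 159, so (3,3) = 93.
Anti-diagonal must total 252; the given cells sum to 165, so (3,1) = 87.
Column 1: 75 + 87 + ? = 252, so (2,1) = 90.
From column 3, 252 − (81 + 93) gives (2,3) = 78.

75 96 81 / 90 84 78 / 87 72 93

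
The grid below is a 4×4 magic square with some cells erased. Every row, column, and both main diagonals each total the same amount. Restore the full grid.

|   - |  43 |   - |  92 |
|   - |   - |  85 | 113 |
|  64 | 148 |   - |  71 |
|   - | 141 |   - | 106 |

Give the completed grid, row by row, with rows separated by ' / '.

127 43 120 92 / 134 50 85 113 / 64 148 99 71 / 57 141 78 106

Column 4 is already complete: 92 + 113 + 71 + 106 = 382, so that is the magic constant.
The remaining cell in row 3 is (3,3) = 382 − 283 = 99.
Column 2 needs 382; the known cells sum to 332, so (2,2) = 50.
The remaining cell in main diagonal is (1,1) = 382 − 255 = 127.
Using anti-diagonal: 92 + 85 + 148 + ? → (4,1) = 382 − 325 = 57.
Row 1 needs 382; the known cells sum to 262, so (1,3) = 120.
Row 2 must total 382; the given cells sum to 248, so (2,1) = 134.
Using row 4: 57 + 141 + 106 + ? → (4,3) = 382 − 304 = 78.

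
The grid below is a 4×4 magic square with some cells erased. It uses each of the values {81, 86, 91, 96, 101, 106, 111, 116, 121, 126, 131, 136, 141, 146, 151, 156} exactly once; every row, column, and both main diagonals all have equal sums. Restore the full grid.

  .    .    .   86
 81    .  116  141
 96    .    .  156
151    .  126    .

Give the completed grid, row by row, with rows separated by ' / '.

The 16 entries sum to 1896, so each line sums to 1896/4 = 474.
From row 2, 474 − (81 + 116 + 141) gives (2,2) = 136.
From column 1, 474 − (81 + 96 + 151) gives (1,1) = 146.
Column 4 must total 474; the given cells sum to 383, so (4,4) = 91.
Main diagonal must total 474; the given cells sum to 373, so (3,3) = 101.
From anti-diagonal, 474 − (86 + 116 + 151) gives (3,2) = 121.
From row 4, 474 − (151 + 126 + 91) gives (4,2) = 106.
Column 2: 136 + 121 + 106 + ? = 474, so (1,2) = 111.
Column 3 needs 474; the known cells sum to 343, so (1,3) = 131.

146 111 131 86 / 81 136 116 141 / 96 121 101 156 / 151 106 126 91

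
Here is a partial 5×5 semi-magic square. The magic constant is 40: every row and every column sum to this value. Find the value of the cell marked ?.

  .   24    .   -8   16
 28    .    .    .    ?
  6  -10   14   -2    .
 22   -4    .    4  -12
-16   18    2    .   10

Row 3: 6 + (-10) + 14 + (-2) + ? = 40, so (3,5) = 32.
Row 4 needs 40; the known cells sum to 10, so (4,3) = 30.
The remaining cell in row 5 is (5,4) = 40 − 14 = 26.
Column 1: 28 + 6 + 22 + (-16) + ? = 40, so (1,1) = 0.
Column 2 must total 40; the given cells sum to 28, so (2,2) = 12.
Column 4: -8 + (-2) + 4 + 26 + ? = 40, so (2,4) = 20.
The remaining cell in column 5 is (2,5) = 40 − 46 = -6.

-6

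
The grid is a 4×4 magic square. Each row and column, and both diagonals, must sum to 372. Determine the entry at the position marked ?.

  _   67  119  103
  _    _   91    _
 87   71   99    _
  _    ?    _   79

From row 1, 372 − (67 + 119 + 103) gives (1,1) = 83.
Using row 3: 87 + 71 + 99 + ? → (3,4) = 372 − 257 = 115.
Column 3 must total 372; the given cells sum to 309, so (4,3) = 63.
Column 4 must total 372; the given cells sum to 297, so (2,4) = 75.
Main diagonal needs 372; the known cells sum to 261, so (2,2) = 111.
Anti-diagonal: 103 + 91 + 71 + ? = 372, so (4,1) = 107.
Row 2 needs 372; the known cells sum to 277, so (2,1) = 95.
Row 4 needs 372; the known cells sum to 249, so (4,2) = 123.

123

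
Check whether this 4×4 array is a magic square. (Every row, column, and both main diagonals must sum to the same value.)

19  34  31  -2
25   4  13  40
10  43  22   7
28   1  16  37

Yes

Row 1: 19 + 34 + 31 + (-2) = 82.
Row 2: 25 + 4 + 13 + 40 = 82.
Row 3: 10 + 43 + 22 + 7 = 82.
Row 4: 28 + 1 + 16 + 37 = 82.
Column 1: 19 + 25 + 10 + 28 = 82.
Column 2: 34 + 4 + 43 + 1 = 82.
Column 3: 31 + 13 + 22 + 16 = 82.
Column 4: -2 + 40 + 7 + 37 = 82.
Main diagonal: 19 + 4 + 22 + 37 = 82.
Anti-diagonal: -2 + 13 + 43 + 28 = 82.
All lines sum to 82.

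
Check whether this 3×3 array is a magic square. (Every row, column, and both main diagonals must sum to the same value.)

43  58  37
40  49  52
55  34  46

Row 1: 43 + 58 + 37 = 138.
Row 2: 40 + 49 + 52 = 141.
Row 3: 55 + 34 + 46 = 135.
Column 1: 43 + 40 + 55 = 138.
Column 2: 58 + 49 + 34 = 141.
Column 3: 37 + 52 + 46 = 135.
Main diagonal: 43 + 49 + 46 = 138.
Anti-diagonal: 37 + 49 + 55 = 141.

No — column 3 sums to 135 but column 1 sums to 138.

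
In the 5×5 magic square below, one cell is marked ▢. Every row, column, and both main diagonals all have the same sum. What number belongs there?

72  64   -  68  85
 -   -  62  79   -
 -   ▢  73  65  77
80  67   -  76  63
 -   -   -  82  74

86

Column 4 is complete and sums to 370; that is the magic constant.
Row 1 must total 370; the given cells sum to 289, so (1,3) = 81.
The remaining cell in row 4 is (4,3) = 370 − 286 = 84.
From column 3, 370 − (81 + 62 + 73 + 84) gives (5,3) = 70.
From column 5, 370 − (85 + 77 + 63 + 74) gives (2,5) = 71.
Main diagonal must total 370; the given cells sum to 295, so (2,2) = 75.
Anti-diagonal: 85 + 79 + 73 + 67 + ? = 370, so (5,1) = 66.
The remaining cell in row 2 is (2,1) = 370 − 287 = 83.
From row 5, 370 − (66 + 70 + 82 + 74) gives (5,2) = 78.
Column 1: 72 + 83 + 80 + 66 + ? = 370, so (3,1) = 69.
The remaining cell in column 2 is (3,2) = 370 − 284 = 86.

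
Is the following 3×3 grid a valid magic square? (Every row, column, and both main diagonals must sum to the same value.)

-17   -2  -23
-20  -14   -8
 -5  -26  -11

Yes

Row 1: -17 + (-2) + (-23) = -42.
Row 2: -20 + (-14) + (-8) = -42.
Row 3: -5 + (-26) + (-11) = -42.
Column 1: -17 + (-20) + (-5) = -42.
Column 2: -2 + (-14) + (-26) = -42.
Column 3: -23 + (-8) + (-11) = -42.
Main diagonal: -17 + (-14) + (-11) = -42.
Anti-diagonal: -23 + (-14) + (-5) = -42.
All lines sum to -42.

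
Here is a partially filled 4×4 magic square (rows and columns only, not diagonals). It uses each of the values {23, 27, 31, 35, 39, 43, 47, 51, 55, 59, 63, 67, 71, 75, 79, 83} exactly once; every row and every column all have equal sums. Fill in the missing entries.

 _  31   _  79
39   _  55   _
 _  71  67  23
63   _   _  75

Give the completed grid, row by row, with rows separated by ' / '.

The 16 entries sum to 848, so each line sums to 848/4 = 212.
Row 3: 71 + 67 + 23 + ? = 212, so (3,1) = 51.
Using column 1: 39 + 51 + 63 + ? → (1,1) = 212 − 153 = 59.
Column 4 needs 212; the known cells sum to 177, so (2,4) = 35.
From row 1, 212 − (59 + 31 + 79) gives (1,3) = 43.
Using row 2: 39 + 55 + 35 + ? → (2,2) = 212 − 129 = 83.
Column 2: 31 + 83 + 71 + ? = 212, so (4,2) = 27.
Column 3: 43 + 55 + 67 + ? = 212, so (4,3) = 47.

59 31 43 79 / 39 83 55 35 / 51 71 67 23 / 63 27 47 75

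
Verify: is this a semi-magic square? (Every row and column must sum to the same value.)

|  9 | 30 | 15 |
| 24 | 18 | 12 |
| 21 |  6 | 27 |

Row 1: 9 + 30 + 15 = 54.
Row 2: 24 + 18 + 12 = 54.
Row 3: 21 + 6 + 27 = 54.
Column 1: 9 + 24 + 21 = 54.
Column 2: 30 + 18 + 6 = 54.
Column 3: 15 + 12 + 27 = 54.
All lines sum to 54.

Yes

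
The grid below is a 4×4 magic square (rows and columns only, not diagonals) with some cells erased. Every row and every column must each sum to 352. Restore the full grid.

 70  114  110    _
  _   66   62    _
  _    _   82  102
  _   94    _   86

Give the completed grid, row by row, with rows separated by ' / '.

From row 1, 352 − (70 + 114 + 110) gives (1,4) = 58.
Column 2: 114 + 66 + 94 + ? = 352, so (3,2) = 78.
From column 3, 352 − (110 + 62 + 82) gives (4,3) = 98.
Column 4 needs 352; the known cells sum to 246, so (2,4) = 106.
Row 2: 66 + 62 + 106 + ? = 352, so (2,1) = 118.
From row 3, 352 − (78 + 82 + 102) gives (3,1) = 90.
Using row 4: 94 + 98 + 86 + ? → (4,1) = 352 − 278 = 74.

70 114 110 58 / 118 66 62 106 / 90 78 82 102 / 74 94 98 86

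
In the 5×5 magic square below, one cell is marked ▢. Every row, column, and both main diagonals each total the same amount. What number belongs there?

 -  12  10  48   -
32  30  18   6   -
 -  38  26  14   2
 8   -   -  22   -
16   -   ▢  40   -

Column 4 is complete and sums to 130; that is the magic constant.
Using row 2: 32 + 30 + 18 + 6 + ? → (2,5) = 130 − 86 = 44.
From row 3, 130 − (38 + 26 + 14 + 2) gives (3,1) = 50.
Column 1: 32 + 50 + 8 + 16 + ? = 130, so (1,1) = 24.
Main diagonal must total 130; the given cells sum to 102, so (5,5) = 28.
Row 1 needs 130; the known cells sum to 94, so (1,5) = 36.
From column 5, 130 − (36 + 44 + 2 + 28) gives (4,5) = 20.
From anti-diagonal, 130 − (36 + 6 + 26 + 16) gives (4,2) = 46.
Row 4 must total 130; the given cells sum to 96, so (4,3) = 34.
From column 2, 130 − (12 + 30 + 38 + 46) gives (5,2) = 4.
Column 3: 10 + 18 + 26 + 34 + ? = 130, so (5,3) = 42.

42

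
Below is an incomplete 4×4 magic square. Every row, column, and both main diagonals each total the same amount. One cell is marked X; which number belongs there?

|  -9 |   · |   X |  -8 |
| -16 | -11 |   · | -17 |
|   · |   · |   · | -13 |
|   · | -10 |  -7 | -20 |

-19

Column 4 is complete and sums to -58; that is the magic constant.
From row 2, -58 − (-16 + (-11) + (-17)) gives (2,3) = -14.
The remaining cell in row 4 is (4,1) = -58 − (-37) = -21.
Column 1: -9 + (-16) + (-21) + ? = -58, so (3,1) = -12.
The remaining cell in main diagonal is (3,3) = -58 − (-40) = -18.
Anti-diagonal: -8 + (-14) + (-21) + ? = -58, so (3,2) = -15.
Using column 2: -11 + (-15) + (-10) + ? → (1,2) = -58 − (-36) = -22.
The remaining cell in column 3 is (1,3) = -58 − (-39) = -19.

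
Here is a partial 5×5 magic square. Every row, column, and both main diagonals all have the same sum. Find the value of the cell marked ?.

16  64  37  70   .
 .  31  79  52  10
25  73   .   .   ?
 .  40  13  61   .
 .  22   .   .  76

67

Column 2 is complete and sums to 230; that is the magic constant.
Row 1: 16 + 64 + 37 + 70 + ? = 230, so (1,5) = 43.
Row 2 needs 230; the known cells sum to 172, so (2,1) = 58.
The remaining cell in main diagonal is (3,3) = 230 − 184 = 46.
The remaining cell in anti-diagonal is (5,1) = 230 − 181 = 49.
Column 1 must total 230; the given cells sum to 148, so (4,1) = 82.
From column 3, 230 − (37 + 79 + 46 + 13) gives (5,3) = 55.
Using row 4: 82 + 40 + 13 + 61 + ? → (4,5) = 230 − 196 = 34.
Row 5 needs 230; the known cells sum to 202, so (5,4) = 28.
Column 4 needs 230; the known cells sum to 211, so (3,4) = 19.
Column 5: 43 + 10 + 34 + 76 + ? = 230, so (3,5) = 67.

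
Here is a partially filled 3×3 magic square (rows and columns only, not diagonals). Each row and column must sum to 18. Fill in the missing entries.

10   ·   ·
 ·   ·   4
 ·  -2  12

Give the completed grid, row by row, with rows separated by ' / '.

Row 3 needs 18; the known cells sum to 10, so (3,1) = 8.
Column 1 needs 18; the known cells sum to 18, so (2,1) = 0.
The remaining cell in column 3 is (1,3) = 18 − 16 = 2.
From row 1, 18 − (10 + 2) gives (1,2) = 6.
Using row 2: 0 + 4 + ? → (2,2) = 18 − 4 = 14.

10 6 2 / 0 14 4 / 8 -2 12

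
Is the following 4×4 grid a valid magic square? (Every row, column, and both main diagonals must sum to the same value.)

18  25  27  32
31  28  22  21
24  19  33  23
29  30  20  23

Row 1: 18 + 25 + 27 + 32 = 102.
Row 2: 31 + 28 + 22 + 21 = 102.
Row 3: 24 + 19 + 33 + 23 = 99.
Row 4: 29 + 30 + 20 + 23 = 102.
Column 1: 18 + 31 + 24 + 29 = 102.
Column 2: 25 + 28 + 19 + 30 = 102.
Column 3: 27 + 22 + 33 + 20 = 102.
Column 4: 32 + 21 + 23 + 23 = 99.
Main diagonal: 18 + 28 + 33 + 23 = 102.
Anti-diagonal: 32 + 22 + 19 + 29 = 102.

No — main diagonal sums to 102 but row 3 sums to 99.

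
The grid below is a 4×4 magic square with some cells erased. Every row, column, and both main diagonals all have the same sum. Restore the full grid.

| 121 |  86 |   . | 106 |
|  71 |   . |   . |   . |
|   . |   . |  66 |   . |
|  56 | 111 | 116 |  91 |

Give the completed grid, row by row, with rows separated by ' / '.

121 86 61 106 / 71 96 131 76 / 126 81 66 101 / 56 111 116 91

Row 4 is already complete: 56 + 111 + 116 + 91 = 374, so that is the magic constant.
The remaining cell in row 1 is (1,3) = 374 − 313 = 61.
The remaining cell in column 1 is (3,1) = 374 − 248 = 126.
Column 3 needs 374; the known cells sum to 243, so (2,3) = 131.
Main diagonal must total 374; the given cells sum to 278, so (2,2) = 96.
Using anti-diagonal: 106 + 131 + 56 + ? → (3,2) = 374 − 293 = 81.
Row 2 must total 374; the given cells sum to 298, so (2,4) = 76.
The remaining cell in row 3 is (3,4) = 374 − 273 = 101.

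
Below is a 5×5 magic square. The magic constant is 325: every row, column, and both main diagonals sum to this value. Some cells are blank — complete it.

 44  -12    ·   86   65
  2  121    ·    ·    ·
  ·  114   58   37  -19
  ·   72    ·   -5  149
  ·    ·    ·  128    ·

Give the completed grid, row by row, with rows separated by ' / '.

44 -12 142 86 65 / 2 121 100 79 23 / 135 114 58 37 -19 / 93 72 16 -5 149 / 51 30 9 128 107

Row 1: 44 + (-12) + 86 + 65 + ? = 325, so (1,3) = 142.
From row 3, 325 − (114 + 58 + 37 + (-19)) gives (3,1) = 135.
Column 2: -12 + 121 + 114 + 72 + ? = 325, so (5,2) = 30.
From column 4, 325 − (86 + 37 + (-5) + 128) gives (2,4) = 79.
Using main diagonal: 44 + 121 + 58 + (-5) + ? → (5,5) = 325 − 218 = 107.
Anti-diagonal: 65 + 79 + 58 + 72 + ? = 325, so (5,1) = 51.
Row 5 must total 325; the given cells sum to 316, so (5,3) = 9.
The remaining cell in column 1 is (4,1) = 325 − 232 = 93.
Column 5: 65 + (-19) + 149 + 107 + ? = 325, so (2,5) = 23.
The remaining cell in row 2 is (2,3) = 325 − 225 = 100.
Row 4 must total 325; the given cells sum to 309, so (4,3) = 16.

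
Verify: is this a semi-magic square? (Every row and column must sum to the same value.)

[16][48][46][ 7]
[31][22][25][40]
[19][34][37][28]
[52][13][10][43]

No — row 1 sums to 117 but column 4 sums to 118.

Row 1: 16 + 48 + 46 + 7 = 117.
Row 2: 31 + 22 + 25 + 40 = 118.
Row 3: 19 + 34 + 37 + 28 = 118.
Row 4: 52 + 13 + 10 + 43 = 118.
Column 1: 16 + 31 + 19 + 52 = 118.
Column 2: 48 + 22 + 34 + 13 = 117.
Column 3: 46 + 25 + 37 + 10 = 118.
Column 4: 7 + 40 + 28 + 43 = 118.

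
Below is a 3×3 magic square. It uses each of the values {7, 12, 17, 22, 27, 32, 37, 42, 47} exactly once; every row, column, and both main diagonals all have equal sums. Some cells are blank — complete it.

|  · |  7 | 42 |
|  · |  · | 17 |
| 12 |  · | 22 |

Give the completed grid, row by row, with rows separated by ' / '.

32 7 42 / 37 27 17 / 12 47 22

The 9 entries sum to 243, so each line sums to 243/3 = 81.
Row 1 needs 81; the known cells sum to 49, so (1,1) = 32.
The remaining cell in row 3 is (3,2) = 81 − 34 = 47.
Column 1 must total 81; the given cells sum to 44, so (2,1) = 37.
Column 2: 7 + 47 + ? = 81, so (2,2) = 27.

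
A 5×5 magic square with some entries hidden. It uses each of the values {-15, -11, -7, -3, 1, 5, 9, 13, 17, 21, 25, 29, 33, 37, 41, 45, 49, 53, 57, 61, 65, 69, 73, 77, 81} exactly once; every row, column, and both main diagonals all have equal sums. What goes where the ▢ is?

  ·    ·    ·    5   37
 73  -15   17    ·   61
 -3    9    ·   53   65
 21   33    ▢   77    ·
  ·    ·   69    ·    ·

The 25 entries sum to 825, so each line sums to 825/5 = 165.
Row 2 must total 165; the given cells sum to 136, so (2,4) = 29.
Row 3 needs 165; the known cells sum to 124, so (3,3) = 41.
From column 4, 165 − (5 + 29 + 53 + 77) gives (5,4) = 1.
From anti-diagonal, 165 − (37 + 29 + 41 + 33) gives (5,1) = 25.
The remaining cell in column 1 is (1,1) = 165 − 116 = 49.
Main diagonal needs 165; the known cells sum to 152, so (5,5) = 13.
From row 5, 165 − (25 + 69 + 1 + 13) gives (5,2) = 57.
Column 2 needs 165; the known cells sum to 84, so (1,2) = 81.
Column 5 must total 165; the given cells sum to 176, so (4,5) = -11.
Row 1 needs 165; the known cells sum to 172, so (1,3) = -7.
The remaining cell in row 4 is (4,3) = 165 − 120 = 45.

45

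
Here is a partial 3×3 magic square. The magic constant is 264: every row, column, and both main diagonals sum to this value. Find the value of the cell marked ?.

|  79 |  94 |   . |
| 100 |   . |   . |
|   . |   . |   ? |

97

Using row 1: 79 + 94 + ? → (1,3) = 264 − 173 = 91.
Column 1: 79 + 100 + ? = 264, so (3,1) = 85.
Anti-diagonal must total 264; the given cells sum to 176, so (2,2) = 88.
Row 2: 100 + 88 + ? = 264, so (2,3) = 76.
Using column 2: 94 + 88 + ? → (3,2) = 264 − 182 = 82.
Column 3 must total 264; the given cells sum to 167, so (3,3) = 97.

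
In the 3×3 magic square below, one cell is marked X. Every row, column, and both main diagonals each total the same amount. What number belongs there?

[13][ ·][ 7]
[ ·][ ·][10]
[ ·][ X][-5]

16

Column 3 is complete and sums to 12; that is the magic constant.
Row 1 needs 12; the known cells sum to 20, so (1,2) = -8.
Using main diagonal: 13 + (-5) + ? → (2,2) = 12 − 8 = 4.
From anti-diagonal, 12 − (7 + 4) gives (3,1) = 1.
Using row 2: 4 + 10 + ? → (2,1) = 12 − 14 = -2.
From row 3, 12 − (1 + (-5)) gives (3,2) = 16.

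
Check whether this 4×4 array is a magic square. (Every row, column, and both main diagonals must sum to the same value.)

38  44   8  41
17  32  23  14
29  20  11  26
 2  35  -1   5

Row 1: 38 + 44 + 8 + 41 = 131.
Row 2: 17 + 32 + 23 + 14 = 86.
Row 3: 29 + 20 + 11 + 26 = 86.
Row 4: 2 + 35 + (-1) + 5 = 41.
Column 1: 38 + 17 + 29 + 2 = 86.
Column 2: 44 + 32 + 20 + 35 = 131.
Column 3: 8 + 23 + 11 + (-1) = 41.
Column 4: 41 + 14 + 26 + 5 = 86.
Main diagonal: 38 + 32 + 11 + 5 = 86.
Anti-diagonal: 41 + 23 + 20 + 2 = 86.

No — row 4 sums to 41 but column 1 sums to 86.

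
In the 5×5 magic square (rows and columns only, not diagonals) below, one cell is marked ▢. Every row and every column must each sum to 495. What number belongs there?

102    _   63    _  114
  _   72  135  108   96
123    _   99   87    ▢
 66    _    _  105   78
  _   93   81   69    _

Row 2: 72 + 135 + 108 + 96 + ? = 495, so (2,1) = 84.
From column 1, 495 − (102 + 84 + 123 + 66) gives (5,1) = 120.
The remaining cell in column 3 is (4,3) = 495 − 378 = 117.
Column 4: 108 + 87 + 105 + 69 + ? = 495, so (1,4) = 126.
Row 1 needs 495; the known cells sum to 405, so (1,2) = 90.
Row 4 needs 495; the known cells sum to 366, so (4,2) = 129.
From row 5, 495 − (120 + 93 + 81 + 69) gives (5,5) = 132.
Column 2: 90 + 72 + 129 + 93 + ? = 495, so (3,2) = 111.
From column 5, 495 − (114 + 96 + 78 + 132) gives (3,5) = 75.

75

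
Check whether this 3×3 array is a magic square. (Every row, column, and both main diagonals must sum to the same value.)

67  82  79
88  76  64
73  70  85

Yes

Row 1: 67 + 82 + 79 = 228.
Row 2: 88 + 76 + 64 = 228.
Row 3: 73 + 70 + 85 = 228.
Column 1: 67 + 88 + 73 = 228.
Column 2: 82 + 76 + 70 = 228.
Column 3: 79 + 64 + 85 = 228.
Main diagonal: 67 + 76 + 85 = 228.
Anti-diagonal: 79 + 76 + 73 = 228.
All lines sum to 228.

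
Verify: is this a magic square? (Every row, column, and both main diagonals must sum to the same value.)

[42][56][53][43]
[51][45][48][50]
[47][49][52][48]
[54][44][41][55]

No — column 4 sums to 196 but main diagonal sums to 194.

Row 1: 42 + 56 + 53 + 43 = 194.
Row 2: 51 + 45 + 48 + 50 = 194.
Row 3: 47 + 49 + 52 + 48 = 196.
Row 4: 54 + 44 + 41 + 55 = 194.
Column 1: 42 + 51 + 47 + 54 = 194.
Column 2: 56 + 45 + 49 + 44 = 194.
Column 3: 53 + 48 + 52 + 41 = 194.
Column 4: 43 + 50 + 48 + 55 = 196.
Main diagonal: 42 + 45 + 52 + 55 = 194.
Anti-diagonal: 43 + 48 + 49 + 54 = 194.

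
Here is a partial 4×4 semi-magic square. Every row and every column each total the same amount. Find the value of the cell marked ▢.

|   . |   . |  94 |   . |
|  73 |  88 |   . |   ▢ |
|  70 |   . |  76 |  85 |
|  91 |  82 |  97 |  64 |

Row 4 is complete and sums to 334; that is the magic constant.
Using row 3: 70 + 76 + 85 + ? → (3,2) = 334 − 231 = 103.
The remaining cell in column 1 is (1,1) = 334 − 234 = 100.
From column 2, 334 − (88 + 103 + 82) gives (1,2) = 61.
Column 3: 94 + 76 + 97 + ? = 334, so (2,3) = 67.
Row 1 needs 334; the known cells sum to 255, so (1,4) = 79.
Row 2: 73 + 88 + 67 + ? = 334, so (2,4) = 106.

106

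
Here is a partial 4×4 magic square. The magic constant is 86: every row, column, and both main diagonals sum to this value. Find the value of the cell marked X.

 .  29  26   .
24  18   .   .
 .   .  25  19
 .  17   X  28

The remaining cell in column 2 is (3,2) = 86 − 64 = 22.
Main diagonal needs 86; the known cells sum to 71, so (1,1) = 15.
Row 1: 15 + 29 + 26 + ? = 86, so (1,4) = 16.
Using row 3: 22 + 25 + 19 + ? → (3,1) = 86 − 66 = 20.
From column 1, 86 − (15 + 24 + 20) gives (4,1) = 27.
Column 4 must total 86; the given cells sum to 63, so (2,4) = 23.
From anti-diagonal, 86 − (16 + 22 + 27) gives (2,3) = 21.
The remaining cell in row 4 is (4,3) = 86 − 72 = 14.

14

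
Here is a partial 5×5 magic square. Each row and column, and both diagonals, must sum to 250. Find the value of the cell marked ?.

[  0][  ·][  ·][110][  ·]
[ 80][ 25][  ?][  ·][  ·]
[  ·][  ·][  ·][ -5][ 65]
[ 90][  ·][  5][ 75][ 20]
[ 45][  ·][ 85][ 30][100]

95

The remaining cell in row 4 is (4,2) = 250 − 190 = 60.
From row 5, 250 − (45 + 85 + 30 + 100) gives (5,2) = -10.
Column 1 needs 250; the known cells sum to 215, so (3,1) = 35.
From column 4, 250 − (110 + (-5) + 75 + 30) gives (2,4) = 40.
Main diagonal must total 250; the given cells sum to 200, so (3,3) = 50.
Anti-diagonal: 40 + 50 + 60 + 45 + ? = 250, so (1,5) = 55.
The remaining cell in row 3 is (3,2) = 250 − 145 = 105.
From column 2, 250 − (25 + 105 + 60 + (-10)) gives (1,2) = 70.
Using column 5: 55 + 65 + 20 + 100 + ? → (2,5) = 250 − 240 = 10.
Row 1 must total 250; the given cells sum to 235, so (1,3) = 15.
The remaining cell in row 2 is (2,3) = 250 − 155 = 95.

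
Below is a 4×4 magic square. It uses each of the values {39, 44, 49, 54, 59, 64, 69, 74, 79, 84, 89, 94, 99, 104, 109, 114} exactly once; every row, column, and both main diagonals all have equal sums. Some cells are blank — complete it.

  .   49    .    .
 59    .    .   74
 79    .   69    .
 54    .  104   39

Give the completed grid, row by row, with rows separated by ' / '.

The 16 entries sum to 1224, so each line sums to 1224/4 = 306.
The remaining cell in row 4 is (4,2) = 306 − 197 = 109.
Column 1 needs 306; the known cells sum to 192, so (1,1) = 114.
Main diagonal needs 306; the known cells sum to 222, so (2,2) = 84.
Row 2 needs 306; the known cells sum to 217, so (2,3) = 89.
From column 2, 306 − (49 + 84 + 109) gives (3,2) = 64.
The remaining cell in column 3 is (1,3) = 306 − 262 = 44.
Anti-diagonal: 89 + 64 + 54 + ? = 306, so (1,4) = 99.
Row 3 must total 306; the given cells sum to 212, so (3,4) = 94.

114 49 44 99 / 59 84 89 74 / 79 64 69 94 / 54 109 104 39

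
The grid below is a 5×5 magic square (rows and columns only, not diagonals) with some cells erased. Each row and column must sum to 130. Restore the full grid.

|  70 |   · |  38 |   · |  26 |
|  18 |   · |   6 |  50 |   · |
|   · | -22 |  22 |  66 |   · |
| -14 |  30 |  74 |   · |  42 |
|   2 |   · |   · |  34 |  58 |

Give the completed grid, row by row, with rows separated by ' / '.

Row 4: -14 + 30 + 74 + 42 + ? = 130, so (4,4) = -2.
Column 1 needs 130; the known cells sum to 76, so (3,1) = 54.
The remaining cell in column 3 is (5,3) = 130 − 140 = -10.
The remaining cell in column 4 is (1,4) = 130 − 148 = -18.
Row 1: 70 + 38 + (-18) + 26 + ? = 130, so (1,2) = 14.
Row 3: 54 + (-22) + 22 + 66 + ? = 130, so (3,5) = 10.
Row 5 must total 130; the given cells sum to 84, so (5,2) = 46.
Column 2: 14 + (-22) + 30 + 46 + ? = 130, so (2,2) = 62.
Column 5 must total 130; the given cells sum to 136, so (2,5) = -6.

70 14 38 -18 26 / 18 62 6 50 -6 / 54 -22 22 66 10 / -14 30 74 -2 42 / 2 46 -10 34 58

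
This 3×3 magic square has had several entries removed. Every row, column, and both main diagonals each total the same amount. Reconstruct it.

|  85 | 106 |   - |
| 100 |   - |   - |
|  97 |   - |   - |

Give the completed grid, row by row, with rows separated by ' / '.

85 106 91 / 100 94 88 / 97 82 103

Column 1 is already complete: 85 + 100 + 97 = 282, so that is the magic constant.
The remaining cell in row 1 is (1,3) = 282 − 191 = 91.
Anti-diagonal: 91 + 97 + ? = 282, so (2,2) = 94.
The remaining cell in row 2 is (2,3) = 282 − 194 = 88.
Using column 2: 106 + 94 + ? → (3,2) = 282 − 200 = 82.
From column 3, 282 − (91 + 88) gives (3,3) = 103.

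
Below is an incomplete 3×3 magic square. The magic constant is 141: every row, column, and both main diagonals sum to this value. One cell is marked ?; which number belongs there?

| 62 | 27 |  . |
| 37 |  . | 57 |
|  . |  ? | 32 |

From row 1, 141 − (62 + 27) gives (1,3) = 52.
Row 2 must total 141; the given cells sum to 94, so (2,2) = 47.
Column 1: 62 + 37 + ? = 141, so (3,1) = 42.
From column 2, 141 − (27 + 47) gives (3,2) = 67.

67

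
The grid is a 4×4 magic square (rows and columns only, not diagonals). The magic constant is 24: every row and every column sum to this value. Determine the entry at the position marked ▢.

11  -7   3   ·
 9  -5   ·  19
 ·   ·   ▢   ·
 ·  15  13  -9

7

Using row 1: 11 + (-7) + 3 + ? → (1,4) = 24 − 7 = 17.
Row 2: 9 + (-5) + 19 + ? = 24, so (2,3) = 1.
From row 4, 24 − (15 + 13 + (-9)) gives (4,1) = 5.
The remaining cell in column 1 is (3,1) = 24 − 25 = -1.
Column 2: -7 + (-5) + 15 + ? = 24, so (3,2) = 21.
Column 3 must total 24; the given cells sum to 17, so (3,3) = 7.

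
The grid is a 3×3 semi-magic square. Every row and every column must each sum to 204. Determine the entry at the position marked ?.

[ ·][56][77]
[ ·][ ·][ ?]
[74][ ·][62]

Row 1 must total 204; the given cells sum to 133, so (1,1) = 71.
Row 3 must total 204; the given cells sum to 136, so (3,2) = 68.
Using column 1: 71 + 74 + ? → (2,1) = 204 − 145 = 59.
Column 2 must total 204; the given cells sum to 124, so (2,2) = 80.
The remaining cell in column 3 is (2,3) = 204 − 139 = 65.

65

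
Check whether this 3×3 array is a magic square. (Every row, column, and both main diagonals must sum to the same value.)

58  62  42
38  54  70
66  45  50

No — row 1 sums to 162 but row 3 sums to 161.

Row 1: 58 + 62 + 42 = 162.
Row 2: 38 + 54 + 70 = 162.
Row 3: 66 + 45 + 50 = 161.
Column 1: 58 + 38 + 66 = 162.
Column 2: 62 + 54 + 45 = 161.
Column 3: 42 + 70 + 50 = 162.
Main diagonal: 58 + 54 + 50 = 162.
Anti-diagonal: 42 + 54 + 66 = 162.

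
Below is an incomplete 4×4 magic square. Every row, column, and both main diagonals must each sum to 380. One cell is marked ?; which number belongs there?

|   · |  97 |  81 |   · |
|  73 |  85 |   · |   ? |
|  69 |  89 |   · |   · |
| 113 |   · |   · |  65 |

Column 1: 73 + 69 + 113 + ? = 380, so (1,1) = 125.
Using column 2: 97 + 85 + 89 + ? → (4,2) = 380 − 271 = 109.
The remaining cell in main diagonal is (3,3) = 380 − 275 = 105.
The remaining cell in row 1 is (1,4) = 380 − 303 = 77.
From row 3, 380 − (69 + 89 + 105) gives (3,4) = 117.
The remaining cell in row 4 is (4,3) = 380 − 287 = 93.
Using column 3: 81 + 105 + 93 + ? → (2,3) = 380 − 279 = 101.
Column 4: 77 + 117 + 65 + ? = 380, so (2,4) = 121.

121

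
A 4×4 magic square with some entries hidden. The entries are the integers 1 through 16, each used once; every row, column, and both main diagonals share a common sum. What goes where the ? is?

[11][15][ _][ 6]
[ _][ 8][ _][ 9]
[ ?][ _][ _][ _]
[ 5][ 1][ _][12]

14

The entries are 1 through 16, which sum to 136, so each line sums to 136/4 = 34.
Using row 1: 11 + 15 + 6 + ? → (1,3) = 34 − 32 = 2.
Row 4 needs 34; the known cells sum to 18, so (4,3) = 16.
Column 2 must total 34; the given cells sum to 24, so (3,2) = 10.
Column 4 must total 34; the given cells sum to 27, so (3,4) = 7.
From main diagonal, 34 − (11 + 8 + 12) gives (3,3) = 3.
Using anti-diagonal: 6 + 10 + 5 + ? → (2,3) = 34 − 21 = 13.
Row 2 must total 34; the given cells sum to 30, so (2,1) = 4.
The remaining cell in row 3 is (3,1) = 34 − 20 = 14.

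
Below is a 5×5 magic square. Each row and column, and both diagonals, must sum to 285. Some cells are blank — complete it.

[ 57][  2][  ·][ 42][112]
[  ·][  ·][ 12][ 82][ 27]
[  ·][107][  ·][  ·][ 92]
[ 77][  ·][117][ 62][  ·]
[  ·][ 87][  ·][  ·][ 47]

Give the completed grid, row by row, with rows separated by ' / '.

57 2 72 42 112 / 97 67 12 82 27 / 37 107 52 -3 92 / 77 22 117 62 7 / 17 87 32 102 47

Using row 1: 57 + 2 + 42 + 112 + ? → (1,3) = 285 − 213 = 72.
Column 5 needs 285; the known cells sum to 278, so (4,5) = 7.
From row 4, 285 − (77 + 117 + 62 + 7) gives (4,2) = 22.
The remaining cell in column 2 is (2,2) = 285 − 218 = 67.
Main diagonal needs 285; the known cells sum to 233, so (3,3) = 52.
Anti-diagonal must total 285; the given cells sum to 268, so (5,1) = 17.
Using row 2: 67 + 12 + 82 + 27 + ? → (2,1) = 285 − 188 = 97.
From column 1, 285 − (57 + 97 + 77 + 17) gives (3,1) = 37.
From column 3, 285 − (72 + 12 + 52 + 117) gives (5,3) = 32.
Using row 3: 37 + 107 + 52 + 92 + ? → (3,4) = 285 − 288 = -3.
Row 5: 17 + 87 + 32 + 47 + ? = 285, so (5,4) = 102.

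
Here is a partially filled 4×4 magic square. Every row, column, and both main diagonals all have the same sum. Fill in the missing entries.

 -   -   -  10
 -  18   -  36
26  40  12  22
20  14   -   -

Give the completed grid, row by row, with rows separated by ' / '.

Row 3 is already complete: 26 + 40 + 12 + 22 = 100, so that is the magic constant.
From column 2, 100 − (18 + 40 + 14) gives (1,2) = 28.
Using column 4: 10 + 36 + 22 + ? → (4,4) = 100 − 68 = 32.
Using main diagonal: 18 + 12 + 32 + ? → (1,1) = 100 − 62 = 38.
Anti-diagonal: 10 + 40 + 20 + ? = 100, so (2,3) = 30.
Row 1 must total 100; the given cells sum to 76, so (1,3) = 24.
From row 2, 100 − (18 + 30 + 36) gives (2,1) = 16.
Row 4: 20 + 14 + 32 + ? = 100, so (4,3) = 34.

38 28 24 10 / 16 18 30 36 / 26 40 12 22 / 20 14 34 32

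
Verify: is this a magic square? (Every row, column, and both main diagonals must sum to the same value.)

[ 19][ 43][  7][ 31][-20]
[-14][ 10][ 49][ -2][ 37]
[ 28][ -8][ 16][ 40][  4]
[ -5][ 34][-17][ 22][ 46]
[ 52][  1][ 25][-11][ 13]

Row 1: 19 + 43 + 7 + 31 + (-20) = 80.
Row 2: -14 + 10 + 49 + (-2) + 37 = 80.
Row 3: 28 + (-8) + 16 + 40 + 4 = 80.
Row 4: -5 + 34 + (-17) + 22 + 46 = 80.
Row 5: 52 + 1 + 25 + (-11) + 13 = 80.
Column 1: 19 + (-14) + 28 + (-5) + 52 = 80.
Column 2: 43 + 10 + (-8) + 34 + 1 = 80.
Column 3: 7 + 49 + 16 + (-17) + 25 = 80.
Column 4: 31 + (-2) + 40 + 22 + (-11) = 80.
Column 5: -20 + 37 + 4 + 46 + 13 = 80.
Main diagonal: 19 + 10 + 16 + 22 + 13 = 80.
Anti-diagonal: -20 + (-2) + 16 + 34 + 52 = 80.
All lines sum to 80.

Yes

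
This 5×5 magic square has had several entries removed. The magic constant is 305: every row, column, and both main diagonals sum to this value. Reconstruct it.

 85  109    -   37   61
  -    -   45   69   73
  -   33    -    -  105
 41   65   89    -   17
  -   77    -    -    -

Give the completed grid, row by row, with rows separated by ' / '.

85 109 13 37 61 / 97 21 45 69 73 / 29 33 57 81 105 / 41 65 89 93 17 / 53 77 101 25 49

Row 1: 85 + 109 + 37 + 61 + ? = 305, so (1,3) = 13.
Row 4: 41 + 65 + 89 + 17 + ? = 305, so (4,4) = 93.
Using column 2: 109 + 33 + 65 + 77 + ? → (2,2) = 305 − 284 = 21.
From column 5, 305 − (61 + 73 + 105 + 17) gives (5,5) = 49.
The remaining cell in main diagonal is (3,3) = 305 − 248 = 57.
Using anti-diagonal: 61 + 69 + 57 + 65 + ? → (5,1) = 305 − 252 = 53.
Row 2: 21 + 45 + 69 + 73 + ? = 305, so (2,1) = 97.
Using column 1: 85 + 97 + 41 + 53 + ? → (3,1) = 305 − 276 = 29.
Column 3: 13 + 45 + 57 + 89 + ? = 305, so (5,3) = 101.
Row 3 must total 305; the given cells sum to 224, so (3,4) = 81.
Row 5 needs 305; the known cells sum to 280, so (5,4) = 25.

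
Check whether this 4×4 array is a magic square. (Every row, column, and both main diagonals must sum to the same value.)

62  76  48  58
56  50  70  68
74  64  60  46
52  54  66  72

Yes

Row 1: 62 + 76 + 48 + 58 = 244.
Row 2: 56 + 50 + 70 + 68 = 244.
Row 3: 74 + 64 + 60 + 46 = 244.
Row 4: 52 + 54 + 66 + 72 = 244.
Column 1: 62 + 56 + 74 + 52 = 244.
Column 2: 76 + 50 + 64 + 54 = 244.
Column 3: 48 + 70 + 60 + 66 = 244.
Column 4: 58 + 68 + 46 + 72 = 244.
Main diagonal: 62 + 50 + 60 + 72 = 244.
Anti-diagonal: 58 + 70 + 64 + 52 = 244.
All lines sum to 244.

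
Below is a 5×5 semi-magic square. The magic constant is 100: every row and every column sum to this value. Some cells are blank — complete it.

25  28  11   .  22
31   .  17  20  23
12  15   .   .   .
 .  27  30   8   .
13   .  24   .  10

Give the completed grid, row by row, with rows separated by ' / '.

The remaining cell in row 1 is (1,4) = 100 − 86 = 14.
Row 2 must total 100; the given cells sum to 91, so (2,2) = 9.
From column 1, 100 − (25 + 31 + 12 + 13) gives (4,1) = 19.
Using column 2: 28 + 9 + 15 + 27 + ? → (5,2) = 100 − 79 = 21.
From column 3, 100 − (11 + 17 + 30 + 24) gives (3,3) = 18.
Row 4 needs 100; the known cells sum to 84, so (4,5) = 16.
Row 5: 13 + 21 + 24 + 10 + ? = 100, so (5,4) = 32.
Column 4 needs 100; the known cells sum to 74, so (3,4) = 26.
Column 5 needs 100; the known cells sum to 71, so (3,5) = 29.

25 28 11 14 22 / 31 9 17 20 23 / 12 15 18 26 29 / 19 27 30 8 16 / 13 21 24 32 10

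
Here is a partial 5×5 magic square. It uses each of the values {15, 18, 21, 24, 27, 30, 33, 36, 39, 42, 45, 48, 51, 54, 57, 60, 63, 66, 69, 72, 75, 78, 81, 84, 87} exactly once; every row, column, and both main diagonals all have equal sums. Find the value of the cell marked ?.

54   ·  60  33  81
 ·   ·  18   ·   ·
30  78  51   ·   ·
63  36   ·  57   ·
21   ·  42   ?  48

The 25 entries sum to 1275, so each line sums to 1275/5 = 255.
Row 1 needs 255; the known cells sum to 228, so (1,2) = 27.
Column 1 needs 255; the known cells sum to 168, so (2,1) = 87.
The remaining cell in column 3 is (4,3) = 255 − 171 = 84.
Using main diagonal: 54 + 51 + 57 + 48 + ? → (2,2) = 255 − 210 = 45.
Anti-diagonal needs 255; the known cells sum to 189, so (2,4) = 66.
Using row 2: 87 + 45 + 18 + 66 + ? → (2,5) = 255 − 216 = 39.
Row 4 must total 255; the given cells sum to 240, so (4,5) = 15.
The remaining cell in column 2 is (5,2) = 255 − 186 = 69.
Column 5 needs 255; the known cells sum to 183, so (3,5) = 72.
Row 3: 30 + 78 + 51 + 72 + ? = 255, so (3,4) = 24.
Row 5 needs 255; the known cells sum to 180, so (5,4) = 75.

75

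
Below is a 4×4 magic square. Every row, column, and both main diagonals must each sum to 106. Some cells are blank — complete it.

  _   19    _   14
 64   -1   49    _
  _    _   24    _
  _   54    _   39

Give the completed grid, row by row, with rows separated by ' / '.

44 19 29 14 / 64 -1 49 -6 / -11 34 24 59 / 9 54 4 39

From row 2, 106 − (64 + (-1) + 49) gives (2,4) = -6.
Column 2: 19 + (-1) + 54 + ? = 106, so (3,2) = 34.
The remaining cell in column 4 is (3,4) = 106 − 47 = 59.
From main diagonal, 106 − (-1 + 24 + 39) gives (1,1) = 44.
From anti-diagonal, 106 − (14 + 49 + 34) gives (4,1) = 9.
Row 1 must total 106; the given cells sum to 77, so (1,3) = 29.
Row 3 must total 106; the given cells sum to 117, so (3,1) = -11.
Row 4: 9 + 54 + 39 + ? = 106, so (4,3) = 4.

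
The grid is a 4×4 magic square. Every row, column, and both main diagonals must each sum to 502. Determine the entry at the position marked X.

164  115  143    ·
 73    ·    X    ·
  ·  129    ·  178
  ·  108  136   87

Row 1 must total 502; the given cells sum to 422, so (1,4) = 80.
Using row 4: 108 + 136 + 87 + ? → (4,1) = 502 − 331 = 171.
From column 1, 502 − (164 + 73 + 171) gives (3,1) = 94.
From column 2, 502 − (115 + 129 + 108) gives (2,2) = 150.
From column 4, 502 − (80 + 178 + 87) gives (2,4) = 157.
Main diagonal needs 502; the known cells sum to 401, so (3,3) = 101.
Anti-diagonal: 80 + 129 + 171 + ? = 502, so (2,3) = 122.

122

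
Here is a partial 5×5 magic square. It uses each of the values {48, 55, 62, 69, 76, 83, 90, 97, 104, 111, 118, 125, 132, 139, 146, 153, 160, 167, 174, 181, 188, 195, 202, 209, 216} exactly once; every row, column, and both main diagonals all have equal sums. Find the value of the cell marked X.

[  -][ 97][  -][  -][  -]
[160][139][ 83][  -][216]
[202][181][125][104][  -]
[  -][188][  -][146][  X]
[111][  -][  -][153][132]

90

The 25 entries sum to 3300, so each line sums to 3300/5 = 660.
Row 2: 160 + 139 + 83 + 216 + ? = 660, so (2,4) = 62.
Row 3: 202 + 181 + 125 + 104 + ? = 660, so (3,5) = 48.
From column 2, 660 − (97 + 139 + 181 + 188) gives (5,2) = 55.
Column 4 must total 660; the given cells sum to 465, so (1,4) = 195.
Main diagonal: 139 + 125 + 146 + 132 + ? = 660, so (1,1) = 118.
From anti-diagonal, 660 − (62 + 125 + 188 + 111) gives (1,5) = 174.
From row 1, 660 − (118 + 97 + 195 + 174) gives (1,3) = 76.
The remaining cell in row 5 is (5,3) = 660 − 451 = 209.
From column 1, 660 − (118 + 160 + 202 + 111) gives (4,1) = 69.
The remaining cell in column 3 is (4,3) = 660 − 493 = 167.
Column 5: 174 + 216 + 48 + 132 + ? = 660, so (4,5) = 90.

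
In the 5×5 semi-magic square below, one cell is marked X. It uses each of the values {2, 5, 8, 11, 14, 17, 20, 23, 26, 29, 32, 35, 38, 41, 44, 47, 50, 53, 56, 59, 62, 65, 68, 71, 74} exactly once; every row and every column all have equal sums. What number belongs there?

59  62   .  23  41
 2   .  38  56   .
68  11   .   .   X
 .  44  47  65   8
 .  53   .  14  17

50

The 25 entries sum to 950, so each line sums to 950/5 = 190.
Using row 1: 59 + 62 + 23 + 41 + ? → (1,3) = 190 − 185 = 5.
The remaining cell in row 4 is (4,1) = 190 − 164 = 26.
Column 1 must total 190; the given cells sum to 155, so (5,1) = 35.
The remaining cell in column 2 is (2,2) = 190 − 170 = 20.
Using column 4: 23 + 56 + 65 + 14 + ? → (3,4) = 190 − 158 = 32.
The remaining cell in row 2 is (2,5) = 190 − 116 = 74.
Using row 5: 35 + 53 + 14 + 17 + ? → (5,3) = 190 − 119 = 71.
Column 3 must total 190; the given cells sum to 161, so (3,3) = 29.
The remaining cell in column 5 is (3,5) = 190 − 140 = 50.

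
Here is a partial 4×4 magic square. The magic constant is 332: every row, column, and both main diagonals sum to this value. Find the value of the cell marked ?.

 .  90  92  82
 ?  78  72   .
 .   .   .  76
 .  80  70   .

96

Row 1 needs 332; the known cells sum to 264, so (1,1) = 68.
The remaining cell in column 2 is (3,2) = 332 − 248 = 84.
Column 3 must total 332; the given cells sum to 234, so (3,3) = 98.
Main diagonal needs 332; the known cells sum to 244, so (4,4) = 88.
Anti-diagonal: 82 + 72 + 84 + ? = 332, so (4,1) = 94.
Row 3: 84 + 98 + 76 + ? = 332, so (3,1) = 74.
From column 1, 332 − (68 + 74 + 94) gives (2,1) = 96.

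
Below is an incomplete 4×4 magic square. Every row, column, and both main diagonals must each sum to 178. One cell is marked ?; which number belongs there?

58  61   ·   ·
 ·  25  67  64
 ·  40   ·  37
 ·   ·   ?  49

Row 2 must total 178; the given cells sum to 156, so (2,1) = 22.
Column 2 must total 178; the given cells sum to 126, so (4,2) = 52.
Column 4 needs 178; the known cells sum to 150, so (1,4) = 28.
From main diagonal, 178 − (58 + 25 + 49) gives (3,3) = 46.
The remaining cell in anti-diagonal is (4,1) = 178 − 135 = 43.
Row 1: 58 + 61 + 28 + ? = 178, so (1,3) = 31.
Row 3 needs 178; the known cells sum to 123, so (3,1) = 55.
Row 4: 43 + 52 + 49 + ? = 178, so (4,3) = 34.

34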